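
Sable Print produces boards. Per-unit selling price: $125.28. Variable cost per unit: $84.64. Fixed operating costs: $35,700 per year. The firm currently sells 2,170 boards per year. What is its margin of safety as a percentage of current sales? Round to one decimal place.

59.5%

Contribution margin per unit = $125.28 − $84.64 = $40.64. Break-even units = $35,700 ÷ $40.64 = 878.44; break-even revenue = 878.44 × $125.28 = $110,051.57.
Current sales = 2,170 × $125.28 = $271,857.60.
Margin of safety = ($271,857.60 − $110,051.57) ÷ $271,857.60 = 59.5%.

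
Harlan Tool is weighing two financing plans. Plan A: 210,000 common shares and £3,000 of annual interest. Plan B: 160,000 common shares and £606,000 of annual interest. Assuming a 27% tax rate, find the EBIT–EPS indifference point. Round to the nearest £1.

£2,535,600

Set EPS_A = EPS_B: (EBIT − £3,000)(1 − 0.27) ÷ 210,000 = (EBIT − £606,000)(1 − 0.27) ÷ 160,000.
The (1 − t) factor cancels: (EBIT − 3,000) × 160,000 = (EBIT − 606,000) × 210,000.
Solving, EBIT = (606,000·210,000 − 3,000·160,000) / (210,000 − 160,000) = 126,780,000,000 / 50,000 = 2,535,600.00.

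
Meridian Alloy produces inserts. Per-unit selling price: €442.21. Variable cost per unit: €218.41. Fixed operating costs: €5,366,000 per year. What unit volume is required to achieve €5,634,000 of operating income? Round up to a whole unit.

Each unit contributes €442.21 − €218.41 = €223.80.
Need Q such that Q × €223.80 − €5,366,000 = €5,634,000, i.e. Q = €11,000,000 / €223.80 = 49,151.03 → 49,152.

49,152 inserts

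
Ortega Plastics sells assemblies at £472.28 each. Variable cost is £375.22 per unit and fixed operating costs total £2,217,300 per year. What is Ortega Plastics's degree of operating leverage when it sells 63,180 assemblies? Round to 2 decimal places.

1.57

Contribution at this volume is 63,180 × £97.06 = £6,132,250.80.
Operating income = contribution − fixed costs = £6,132,250.80 − £2,217,300 = £3,914,950.80.
Degree of operating leverage = £6,132,250.80 / £3,914,950.80 = 1.5664.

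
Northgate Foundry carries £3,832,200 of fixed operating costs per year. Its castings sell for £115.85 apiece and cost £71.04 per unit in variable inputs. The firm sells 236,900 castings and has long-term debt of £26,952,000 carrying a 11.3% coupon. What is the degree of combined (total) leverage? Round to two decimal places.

Total contribution margin = 236,900 × £44.81 = £10,615,489.00.
EBIT = £10,615,489.00 − £3,832,200 = £6,783,289.00. Interest = £3,045,576.00, so EBIT − I = £3,737,713.00.
Degree of total leverage = total CM / (EBIT − interest) = £10,615,489.00 / £3,737,713.00 = 2.8401.

2.84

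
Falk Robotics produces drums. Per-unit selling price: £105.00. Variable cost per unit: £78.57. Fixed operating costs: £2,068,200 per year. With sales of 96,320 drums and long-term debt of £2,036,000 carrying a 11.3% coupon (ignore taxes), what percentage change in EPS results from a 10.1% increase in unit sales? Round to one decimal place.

Total contribution margin = 96,320 × £26.43 = £2,545,737.60.
EBIT = £2,545,737.60 − £2,068,200 = £477,537.60.
After interest of £230,068.00, pre-tax earnings = £247,469.60.
Degree of combined leverage = contribution ÷ (EBIT − I) = £2,545,737.60 ÷ £247,469.60 = 10.2871.
%ΔEPS = DCL × %ΔSales = 10.2871 × +10.1% = +103.9%.

+103.9%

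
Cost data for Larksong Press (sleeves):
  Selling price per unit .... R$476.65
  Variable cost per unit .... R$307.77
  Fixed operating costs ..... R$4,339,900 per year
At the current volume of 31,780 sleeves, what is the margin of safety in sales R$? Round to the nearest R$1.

R$2,898,924

Unit CM = price − variable cost = R$476.65 − R$307.77 = R$168.88. Break-even units = R$4,339,900 ÷ R$168.88 = 25,698.13; break-even revenue = 25,698.13 × R$476.65 = R$12,249,013.12.
Current sales = 31,780 × R$476.65 = R$15,147,937.00.
Margin of safety = R$15,147,937.00 − R$12,249,013.12 = R$2,898,924.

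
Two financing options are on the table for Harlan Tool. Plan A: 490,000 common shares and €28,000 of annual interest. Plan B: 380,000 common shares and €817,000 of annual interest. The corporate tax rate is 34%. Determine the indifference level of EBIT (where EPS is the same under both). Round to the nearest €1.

Set EPS_A = EPS_B: (EBIT − €28,000)(1 − 0.34) ÷ 490,000 = (EBIT − €817,000)(1 − 0.34) ÷ 380,000.
The (1 − t) factor cancels: (EBIT − 28,000) × 380,000 = (EBIT − 817,000) × 490,000.
Solving, EBIT = (817,000·490,000 − 28,000·380,000) / (490,000 − 380,000) = 389,690,000,000 / 110,000 = 3,542,636.36.

€3,542,636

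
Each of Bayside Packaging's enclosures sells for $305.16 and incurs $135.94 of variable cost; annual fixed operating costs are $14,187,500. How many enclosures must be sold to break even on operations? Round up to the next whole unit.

Unit CM = price − variable cost = $305.16 − $135.94 = $169.22.
Break-even volume = fixed costs ÷ CM per unit = $14,187,500 ÷ $169.22 = 83,840.56, so 83,841 enclosures.

83,841 enclosures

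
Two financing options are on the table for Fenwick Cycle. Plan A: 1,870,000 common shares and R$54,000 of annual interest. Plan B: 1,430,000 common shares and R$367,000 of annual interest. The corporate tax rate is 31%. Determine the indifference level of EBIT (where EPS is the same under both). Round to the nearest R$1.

R$1,384,250

Set EPS_A = EPS_B: (EBIT − R$54,000)(1 − 0.31) ÷ 1,870,000 = (EBIT − R$367,000)(1 − 0.31) ÷ 1,430,000.
Cancelling (1 − t) and cross-multiplying: 1,430,000·(EBIT − 54,000) = 1,870,000·(EBIT − 367,000).
EBIT × (1,870,000 − 1,430,000) = 367,000 × 1,870,000 − 54,000 × 1,430,000 = 609,070,000,000, so EBIT = 609,070,000,000 ÷ 440,000 = 1,384,250.00.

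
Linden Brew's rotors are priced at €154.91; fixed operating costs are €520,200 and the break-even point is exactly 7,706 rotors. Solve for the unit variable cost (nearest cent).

€87.40

Contribution per unit must be FC / Q = €520,200 / 7,706 = €67.5058.
Variable cost per unit = €154.91 − €67.5058 = €87.40.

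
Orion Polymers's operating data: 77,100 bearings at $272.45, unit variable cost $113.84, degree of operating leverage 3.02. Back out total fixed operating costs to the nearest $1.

$8,179,549

Total contribution margin = 77,100 × $158.61 = $12,228,831.00.
DOL = contribution / EBIT, so EBIT = $12,228,831.00 / 3.02 = $4,049,281.79.
And FC = contribution − EBIT = $12,228,831.00 − $4,049,281.79 = $8,179,549.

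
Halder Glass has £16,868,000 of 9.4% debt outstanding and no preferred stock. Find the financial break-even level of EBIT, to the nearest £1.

£1,585,592

Annual interest = 9.4% × £16,868,000 = £1,585,592.00.
Without preferred stock the financial break-even is simply EBIT = interest = £1,585,592.00.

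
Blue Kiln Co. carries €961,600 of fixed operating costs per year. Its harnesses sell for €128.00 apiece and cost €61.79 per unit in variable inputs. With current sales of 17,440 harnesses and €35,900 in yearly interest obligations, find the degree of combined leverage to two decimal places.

7.35

Contribution at this volume is 17,440 × €66.21 = €1,154,702.40.
EBIT = €1,154,702.40 − €961,600 = €193,102.40. Interest = €35,900.00, so EBIT − I = €157,202.40.
DCL = contribution ÷ (EBIT − I) = €1,154,702.40 ÷ €157,202.40 = 7.3453.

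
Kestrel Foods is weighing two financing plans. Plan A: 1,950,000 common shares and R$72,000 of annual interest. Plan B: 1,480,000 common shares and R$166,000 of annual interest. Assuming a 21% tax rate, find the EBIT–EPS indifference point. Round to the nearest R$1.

Set EPS_A = EPS_B: (EBIT − R$72,000)(1 − 0.21) ÷ 1,950,000 = (EBIT − R$166,000)(1 − 0.21) ÷ 1,480,000.
Cancelling (1 − t) and cross-multiplying: 1,480,000·(EBIT − 72,000) = 1,950,000·(EBIT − 166,000).
EBIT × (1,950,000 − 1,480,000) = 166,000 × 1,950,000 − 72,000 × 1,480,000 = 217,140,000,000, so EBIT = 217,140,000,000 ÷ 470,000 = 462,000.00.

R$462,000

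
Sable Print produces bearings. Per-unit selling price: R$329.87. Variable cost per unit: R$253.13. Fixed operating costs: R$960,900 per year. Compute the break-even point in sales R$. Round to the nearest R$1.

R$4,130,468

Contribution margin per unit = R$329.87 − R$253.13 = R$76.74, a CM ratio of R$76.74 ÷ R$329.87 = 0.2326.
Break-even revenue = fixed costs × price ÷ CM = R$960,900 × R$329.87 ÷ R$76.74 = R$4,130,468.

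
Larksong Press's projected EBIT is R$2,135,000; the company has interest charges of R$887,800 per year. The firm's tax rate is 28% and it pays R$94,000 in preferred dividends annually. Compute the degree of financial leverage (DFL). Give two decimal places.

1.91

Annual interest charges come to R$887,800.00.
Preferred dividends grossed up pre-tax: R$94,000 / (1 − 0.28) = R$130,555.56.
DFL = EBIT ÷ [EBIT − I − D_p/(1−t)] = R$2,135,000 ÷ [R$2,135,000 − R$887,800.00 − R$130,555.56] = R$2,135,000 ÷ R$1,116,644.44 = 1.9120.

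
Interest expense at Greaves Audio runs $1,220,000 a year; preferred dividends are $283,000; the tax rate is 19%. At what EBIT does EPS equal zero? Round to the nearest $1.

Grossing the preferred dividend up to pre-tax terms: $283,000 / (1 − 0.19) = $349,382.72.
Financial break-even EBIT = interest + D_p ÷ (1 − t) = $1,220,000 + $349,382.72 = $1,569,382.72.

$1,569,383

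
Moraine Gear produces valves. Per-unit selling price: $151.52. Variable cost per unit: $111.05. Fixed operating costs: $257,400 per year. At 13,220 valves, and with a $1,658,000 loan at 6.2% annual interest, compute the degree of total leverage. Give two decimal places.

3.06

Total contribution margin = 13,220 × $40.47 = $535,013.40.
Subtracting fixed costs: EBIT = $535,013.40 − $257,400 = $277,613.40. Interest = $102,796.00, so EBIT − I = $174,817.40.
Degree of total leverage = total CM / (EBIT − interest) = $535,013.40 / $174,817.40 = 3.0604.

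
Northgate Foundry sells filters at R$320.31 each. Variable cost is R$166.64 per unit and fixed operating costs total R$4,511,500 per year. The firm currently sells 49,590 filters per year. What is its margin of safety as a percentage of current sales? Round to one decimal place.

40.8%

Unit CM = price − variable cost = R$320.31 − R$166.64 = R$153.67. Break-even units = R$4,511,500 ÷ R$153.67 = 29,358.37; break-even revenue = 29,358.37 × R$320.31 = R$9,403,778.00.
Current sales = 49,590 × R$320.31 = R$15,884,172.90.
Margin of safety = (R$15,884,172.90 − R$9,403,778.00) ÷ R$15,884,172.90 = 40.8%.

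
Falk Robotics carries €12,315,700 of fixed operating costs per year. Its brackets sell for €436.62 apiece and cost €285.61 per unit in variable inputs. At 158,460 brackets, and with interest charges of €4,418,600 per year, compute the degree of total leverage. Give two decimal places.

3.33

Contribution at this volume is 158,460 × €151.01 = €23,929,044.60.
EBIT = €23,929,044.60 − €12,315,700 = €11,613,344.60. Interest = €4,418,600.00, so EBIT − I = €7,194,744.60.
Degree of total leverage = total CM / (EBIT − interest) = €23,929,044.60 / €7,194,744.60 = 3.3259.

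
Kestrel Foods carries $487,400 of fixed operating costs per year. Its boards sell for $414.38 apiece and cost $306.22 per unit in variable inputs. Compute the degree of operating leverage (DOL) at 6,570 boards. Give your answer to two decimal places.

3.18

Total contribution margin = 6,570 × $108.16 = $710,611.20.
EBIT = $710,611.20 − $487,400 = $223,211.20.
DOL = contribution ÷ EBIT = $710,611.20 ÷ $223,211.20 = 3.1836.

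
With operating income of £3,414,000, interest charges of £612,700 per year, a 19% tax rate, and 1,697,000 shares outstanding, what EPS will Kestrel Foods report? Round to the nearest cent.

£1.34

Pre-tax income = £3,414,000 − £612,700.00 = £2,801,300.00.
After tax at 19%: net income = £2,801,300.00 × 0.81 = £2,269,053.00.
EPS = £2,269,053.00 ÷ 1,697,000 = £1.34.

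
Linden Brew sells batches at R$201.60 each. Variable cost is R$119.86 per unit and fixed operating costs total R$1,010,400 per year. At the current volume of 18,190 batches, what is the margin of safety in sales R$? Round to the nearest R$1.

Unit CM = price − variable cost = R$201.60 − R$119.86 = R$81.74. Break-even units = R$1,010,400 ÷ R$81.74 = 12,361.15; break-even revenue = 12,361.15 × R$201.60 = R$2,492,006.85.
Actual sales revenue = 18,190 × R$201.60 = R$3,667,104.00.
Margin of safety = R$3,667,104.00 − R$2,492,006.85 = R$1,175,097.

R$1,175,097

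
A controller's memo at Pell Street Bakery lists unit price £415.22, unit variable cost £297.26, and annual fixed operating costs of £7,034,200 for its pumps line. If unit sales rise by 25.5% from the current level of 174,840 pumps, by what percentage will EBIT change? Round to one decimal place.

+38.7%

Contribution at this volume is 174,840 × £117.96 = £20,624,126.40.
EBIT = £20,624,126.40 − £7,034,200 = £13,589,926.40.
Degree of operating leverage = £20,624,126.40 / £13,589,926.40 = 1.5176.
So EBIT moves 1.5176 × (+25.5%) = +38.7%.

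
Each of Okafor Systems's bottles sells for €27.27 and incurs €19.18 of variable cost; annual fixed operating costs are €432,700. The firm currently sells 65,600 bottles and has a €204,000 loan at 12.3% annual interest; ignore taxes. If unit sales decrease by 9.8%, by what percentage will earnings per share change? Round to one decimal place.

-71.3%

At 65,600 units, contribution = 65,600 × €8.09 = €530,704.00.
Subtracting fixed costs: EBIT = €530,704.00 − €432,700 = €98,004.00.
After interest of €25,092.00, pre-tax earnings = €72,912.00.
DCL = total CM / (EBIT − I) = €530,704.00 / €72,912.00 = 7.2787.
%ΔEPS = DCL × %ΔSales = 7.2787 × -9.8% = -71.3%.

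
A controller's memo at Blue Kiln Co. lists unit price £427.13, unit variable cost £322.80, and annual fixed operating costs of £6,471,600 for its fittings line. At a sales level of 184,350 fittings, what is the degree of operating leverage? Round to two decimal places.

1.51

Total contribution margin = 184,350 × £104.33 = £19,233,235.50.
Operating income = contribution − fixed costs = £19,233,235.50 − £6,471,600 = £12,761,635.50.
So DOL = total CM / EBIT = £19,233,235.50 / £12,761,635.50 = 1.5071.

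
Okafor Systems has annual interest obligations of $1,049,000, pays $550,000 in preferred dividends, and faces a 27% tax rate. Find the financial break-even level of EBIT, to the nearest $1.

$1,802,425

Preferred dividends are paid after tax, so their pre-tax equivalent is $550,000 ÷ (1 − 0.27) = $753,424.66.
Financial break-even EBIT = interest + D_p ÷ (1 − t) = $1,049,000 + $753,424.66 = $1,802,424.66.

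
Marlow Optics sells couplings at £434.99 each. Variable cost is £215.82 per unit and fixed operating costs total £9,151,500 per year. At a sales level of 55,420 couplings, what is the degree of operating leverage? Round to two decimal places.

4.06

Contribution at this volume is 55,420 × £219.17 = £12,146,401.40.
Operating income = contribution − fixed costs = £12,146,401.40 − £9,151,500 = £2,994,901.40.
So DOL = total CM / EBIT = £12,146,401.40 / £2,994,901.40 = 4.0557.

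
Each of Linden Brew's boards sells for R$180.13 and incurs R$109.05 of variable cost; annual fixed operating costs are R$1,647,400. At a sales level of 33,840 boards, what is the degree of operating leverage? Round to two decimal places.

3.17

Contribution at this volume is 33,840 × R$71.08 = R$2,405,347.20.
Operating income = contribution − fixed costs = R$2,405,347.20 − R$1,647,400 = R$757,947.20.
Degree of operating leverage = R$2,405,347.20 / R$757,947.20 = 3.1735.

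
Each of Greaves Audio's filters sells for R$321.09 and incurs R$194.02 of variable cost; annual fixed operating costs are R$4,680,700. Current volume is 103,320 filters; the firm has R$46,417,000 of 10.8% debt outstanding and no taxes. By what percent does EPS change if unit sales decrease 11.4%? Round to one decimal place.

Total contribution margin = 103,320 × R$127.07 = R$13,128,872.40.
Subtracting fixed costs: EBIT = R$13,128,872.40 − R$4,680,700 = R$8,448,172.40.
Interest = R$5,013,036.00, so EBIT − I = R$3,435,136.40.
Degree of combined leverage = contribution ÷ (EBIT − I) = R$13,128,872.40 ÷ R$3,435,136.40 = 3.8219.
%ΔEPS = DCL × %ΔSales = 3.8219 × -11.4% = -43.6%.

-43.6%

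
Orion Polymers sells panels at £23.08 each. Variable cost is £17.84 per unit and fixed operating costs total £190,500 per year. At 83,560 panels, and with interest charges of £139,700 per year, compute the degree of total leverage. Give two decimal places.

4.07

Total contribution margin = 83,560 × £5.24 = £437,854.40.
Operating income = contribution − fixed costs = £437,854.40 − £190,500 = £247,354.40. Interest = £139,700.00, so EBIT − I = £107,654.40.
Degree of total leverage = total CM / (EBIT − interest) = £437,854.40 / £107,654.40 = 4.0672.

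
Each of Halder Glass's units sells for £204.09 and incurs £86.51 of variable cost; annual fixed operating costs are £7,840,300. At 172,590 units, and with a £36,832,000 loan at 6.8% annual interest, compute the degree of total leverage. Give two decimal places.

At 172,590 units, contribution = 172,590 × £117.58 = £20,293,132.20.
EBIT = £20,293,132.20 − £7,840,300 = £12,452,832.20. Interest = £2,504,576.00, so EBIT − I = £9,948,256.20.
Degree of total leverage = total CM / (EBIT − interest) = £20,293,132.20 / £9,948,256.20 = 2.0399.

2.04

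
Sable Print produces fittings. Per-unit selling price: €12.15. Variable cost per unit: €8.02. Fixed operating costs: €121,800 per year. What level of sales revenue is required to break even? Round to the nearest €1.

€358,322

CM per unit = €12.15 − €8.02 = €4.13; CM ratio = €4.13 / €12.15 = 0.3399.
Break-even revenue = fixed costs × price ÷ CM = €121,800 × €12.15 ÷ €4.13 = €358,322.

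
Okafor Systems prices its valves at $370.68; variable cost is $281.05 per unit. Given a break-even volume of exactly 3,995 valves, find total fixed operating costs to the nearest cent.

Unit CM = price − variable cost = $370.68 − $281.05 = $89.63.
Fixed costs = break-even units × CM = 3,995 × $89.63 = $358,071.85.

$358,071.85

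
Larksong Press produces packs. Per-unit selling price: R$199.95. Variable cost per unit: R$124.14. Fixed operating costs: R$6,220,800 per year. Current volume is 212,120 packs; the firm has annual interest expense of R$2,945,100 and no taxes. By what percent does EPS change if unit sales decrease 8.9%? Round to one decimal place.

-20.7%

At 212,120 units, contribution = 212,120 × R$75.81 = R$16,080,817.20.
Subtracting fixed costs: EBIT = R$16,080,817.20 − R$6,220,800 = R$9,860,017.20.
After interest of R$2,945,100.00, pre-tax earnings = R$6,914,917.20.
DCL = total CM / (EBIT − I) = R$16,080,817.20 / R$6,914,917.20 = 2.3255.
%ΔEPS = DCL × %ΔSales = 2.3255 × -8.9% = -20.7%.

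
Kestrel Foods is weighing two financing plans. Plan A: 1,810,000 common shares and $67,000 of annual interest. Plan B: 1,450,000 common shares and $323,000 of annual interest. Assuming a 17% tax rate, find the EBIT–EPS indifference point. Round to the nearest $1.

$1,354,111

Set EPS_A = EPS_B: (EBIT − $67,000)(1 − 0.17) ÷ 1,810,000 = (EBIT − $323,000)(1 − 0.17) ÷ 1,450,000.
Cancelling (1 − t) and cross-multiplying: 1,450,000·(EBIT − 67,000) = 1,810,000·(EBIT − 323,000).
EBIT × (1,810,000 − 1,450,000) = 323,000 × 1,810,000 − 67,000 × 1,450,000 = 487,480,000,000, so EBIT = 487,480,000,000 ÷ 360,000 = 1,354,111.11.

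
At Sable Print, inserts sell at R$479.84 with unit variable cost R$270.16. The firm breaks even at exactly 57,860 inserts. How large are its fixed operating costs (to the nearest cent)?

R$12,132,084.80

Contribution margin per unit = R$479.84 − R$270.16 = R$209.68.
Fixed costs = break-even units × CM = 57,860 × R$209.68 = R$12,132,084.80.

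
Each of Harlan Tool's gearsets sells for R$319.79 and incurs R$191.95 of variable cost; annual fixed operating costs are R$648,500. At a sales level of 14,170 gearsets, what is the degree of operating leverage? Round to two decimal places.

1.56

At 14,170 units, contribution = 14,170 × R$127.84 = R$1,811,492.80.
Subtracting fixed costs: EBIT = R$1,811,492.80 − R$648,500 = R$1,162,992.80.
Degree of operating leverage = R$1,811,492.80 / R$1,162,992.80 = 1.5576.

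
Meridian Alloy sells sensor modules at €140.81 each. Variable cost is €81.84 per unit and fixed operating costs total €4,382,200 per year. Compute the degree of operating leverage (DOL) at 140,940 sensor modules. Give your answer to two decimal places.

2.12

At 140,940 units, contribution = 140,940 × €58.97 = €8,311,231.80.
Subtracting fixed costs: EBIT = €8,311,231.80 − €4,382,200 = €3,929,031.80.
DOL = contribution ÷ EBIT = €8,311,231.80 ÷ €3,929,031.80 = 2.1153.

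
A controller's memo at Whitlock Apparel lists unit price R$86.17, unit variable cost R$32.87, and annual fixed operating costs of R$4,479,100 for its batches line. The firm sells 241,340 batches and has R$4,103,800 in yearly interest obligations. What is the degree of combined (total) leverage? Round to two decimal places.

Total contribution margin = 241,340 × R$53.30 = R$12,863,422.00.
Operating income = contribution − fixed costs = R$12,863,422.00 − R$4,479,100 = R$8,384,322.00. Interest = R$4,103,800.00.
DOL = R$12,863,422.00 ÷ R$8,384,322.00 = 1.5342; DFL = R$8,384,322.00 ÷ R$4,280,522.00 = 1.9587.
Combined leverage = 1.5342 × 1.9587 = 3.0050.

3.01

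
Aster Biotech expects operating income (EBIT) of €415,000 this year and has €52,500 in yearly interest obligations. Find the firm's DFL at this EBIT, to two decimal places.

1.14

Interest = €52,500.00.
Degree of financial leverage = EBIT / (EBIT − interest) = €415,000 / €362,500.00 = 1.1448.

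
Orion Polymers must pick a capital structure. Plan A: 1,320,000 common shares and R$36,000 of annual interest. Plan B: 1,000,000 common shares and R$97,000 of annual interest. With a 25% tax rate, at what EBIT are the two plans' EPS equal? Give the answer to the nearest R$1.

At indifference, (EBIT − 36,000)(1 − t)/1,320,000 = (EBIT − 97,000)(1 − t)/1,000,000.
The (1 − t) factor cancels: (EBIT − 36,000) × 1,000,000 = (EBIT − 97,000) × 1,320,000.
Solving, EBIT = (97,000·1,320,000 − 36,000·1,000,000) / (1,320,000 − 1,000,000) = 92,040,000,000 / 320,000 = 287,625.00.

R$287,625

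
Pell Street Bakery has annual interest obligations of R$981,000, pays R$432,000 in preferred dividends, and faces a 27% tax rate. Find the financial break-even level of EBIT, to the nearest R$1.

R$1,572,781

Grossing the preferred dividend up to pre-tax terms: R$432,000 / (1 − 0.27) = R$591,780.82.
Financial break-even EBIT = interest + D_p ÷ (1 − t) = R$981,000 + R$591,780.82 = R$1,572,780.82.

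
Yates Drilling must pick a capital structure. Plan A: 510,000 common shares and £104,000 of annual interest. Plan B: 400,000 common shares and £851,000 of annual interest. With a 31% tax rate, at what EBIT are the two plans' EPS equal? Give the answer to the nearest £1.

£3,567,364

Set EPS_A = EPS_B: (EBIT − £104,000)(1 − 0.31) ÷ 510,000 = (EBIT − £851,000)(1 − 0.31) ÷ 400,000.
The (1 − t) factor cancels: (EBIT − 104,000) × 400,000 = (EBIT − 851,000) × 510,000.
EBIT × (510,000 − 400,000) = 851,000 × 510,000 − 104,000 × 400,000 = 392,410,000,000, so EBIT = 392,410,000,000 ÷ 110,000 = 3,567,363.64.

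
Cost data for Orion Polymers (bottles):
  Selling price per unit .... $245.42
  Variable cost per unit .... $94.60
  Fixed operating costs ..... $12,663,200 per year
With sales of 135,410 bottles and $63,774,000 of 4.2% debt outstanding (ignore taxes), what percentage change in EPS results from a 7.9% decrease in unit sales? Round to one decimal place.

-31.8%

Total contribution margin = 135,410 × $150.82 = $20,422,536.20.
Operating income = contribution − fixed costs = $20,422,536.20 − $12,663,200 = $7,759,336.20.
After interest of $2,678,508.00, pre-tax earnings = $5,080,828.20.
Degree of combined leverage = contribution ÷ (EBIT − I) = $20,422,536.20 ÷ $5,080,828.20 = 4.0195.
EPS therefore changes by 4.0195 × (-7.9%) = -31.8%.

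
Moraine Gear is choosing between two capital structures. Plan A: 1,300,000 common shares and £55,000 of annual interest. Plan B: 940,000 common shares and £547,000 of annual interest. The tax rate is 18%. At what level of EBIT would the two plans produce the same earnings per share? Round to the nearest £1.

£1,831,667

At indifference, (EBIT − 55,000)(1 − t)/1,300,000 = (EBIT − 547,000)(1 − t)/940,000.
The (1 − t) factor cancels: (EBIT − 55,000) × 940,000 = (EBIT − 547,000) × 1,300,000.
EBIT × (1,300,000 − 940,000) = 547,000 × 1,300,000 − 55,000 × 940,000 = 659,400,000,000, so EBIT = 659,400,000,000 ÷ 360,000 = 1,831,666.67.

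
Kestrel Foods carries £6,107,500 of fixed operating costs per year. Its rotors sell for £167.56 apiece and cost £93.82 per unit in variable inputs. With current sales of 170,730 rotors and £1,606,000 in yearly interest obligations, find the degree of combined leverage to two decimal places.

2.58

Total contribution margin = 170,730 × £73.74 = £12,589,630.20.
Subtracting fixed costs: EBIT = £12,589,630.20 − £6,107,500 = £6,482,130.20. Interest = £1,606,000.00, so EBIT − I = £4,876,130.20.
DCL = contribution ÷ (EBIT − I) = £12,589,630.20 ÷ £4,876,130.20 = 2.5819.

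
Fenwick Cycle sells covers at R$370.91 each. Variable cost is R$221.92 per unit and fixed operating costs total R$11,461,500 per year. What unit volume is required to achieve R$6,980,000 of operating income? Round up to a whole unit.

Each unit contributes R$370.91 − R$221.92 = R$148.99.
Need Q such that Q × R$148.99 − R$11,461,500 = R$6,980,000, i.e. Q = R$18,441,500 / R$148.99 = 123,776.76 → 123,777.

123,777 covers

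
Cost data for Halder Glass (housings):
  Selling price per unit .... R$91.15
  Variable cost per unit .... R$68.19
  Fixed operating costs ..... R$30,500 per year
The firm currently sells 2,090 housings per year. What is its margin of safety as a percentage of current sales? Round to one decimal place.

Unit CM = price − variable cost = R$91.15 − R$68.19 = R$22.96. Break-even units = R$30,500 ÷ R$22.96 = 1,328.40; break-even revenue = 1,328.40 × R$91.15 = R$121,083.41.
Actual sales revenue = 2,090 × R$91.15 = R$190,503.50.
Margin of safety = (R$190,503.50 − R$121,083.41) ÷ R$190,503.50 = 36.4%.

36.4%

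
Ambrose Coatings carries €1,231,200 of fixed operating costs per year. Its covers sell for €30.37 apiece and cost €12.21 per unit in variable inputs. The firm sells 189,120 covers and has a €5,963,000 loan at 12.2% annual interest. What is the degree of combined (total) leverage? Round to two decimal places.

Total contribution margin = 189,120 × €18.16 = €3,434,419.20.
EBIT = €3,434,419.20 − €1,231,200 = €2,203,219.20. Interest = €727,486.00.
DOL = €3,434,419.20 ÷ €2,203,219.20 = 1.5588; DFL = €2,203,219.20 ÷ €1,475,733.20 = 1.4930.
DCL = DOL × DFL = 1.5588 × 1.4930 = 2.3273.

2.33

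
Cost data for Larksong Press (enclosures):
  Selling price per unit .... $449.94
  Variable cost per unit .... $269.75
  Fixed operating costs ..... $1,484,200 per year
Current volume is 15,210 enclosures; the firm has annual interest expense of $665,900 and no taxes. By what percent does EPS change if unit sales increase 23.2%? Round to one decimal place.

Contribution at this volume is 15,210 × $180.19 = $2,740,689.90.
Subtracting fixed costs: EBIT = $2,740,689.90 − $1,484,200 = $1,256,489.90.
Interest = $665,900.00, so EBIT − I = $590,589.90.
Degree of combined leverage = contribution ÷ (EBIT − I) = $2,740,689.90 ÷ $590,589.90 = 4.6406.
%ΔEPS = DCL × %ΔSales = 4.6406 × +23.2% = +107.7%.

+107.7%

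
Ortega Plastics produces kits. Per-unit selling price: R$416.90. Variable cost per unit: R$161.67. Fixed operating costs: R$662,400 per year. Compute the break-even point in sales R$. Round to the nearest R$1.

CM per unit = R$416.90 − R$161.67 = R$255.23; CM ratio = R$255.23 / R$416.90 = 0.6122.
Break-even revenue = fixed costs × price ÷ CM = R$662,400 × R$416.90 ÷ R$255.23 = R$1,081,983.

R$1,081,983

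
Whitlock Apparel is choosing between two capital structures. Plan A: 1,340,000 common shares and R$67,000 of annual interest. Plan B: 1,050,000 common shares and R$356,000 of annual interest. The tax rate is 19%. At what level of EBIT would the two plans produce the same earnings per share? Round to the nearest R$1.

Set EPS_A = EPS_B: (EBIT − R$67,000)(1 − 0.19) ÷ 1,340,000 = (EBIT − R$356,000)(1 − 0.19) ÷ 1,050,000.
Cancelling (1 − t) and cross-multiplying: 1,050,000·(EBIT − 67,000) = 1,340,000·(EBIT − 356,000).
EBIT × (1,340,000 − 1,050,000) = 356,000 × 1,340,000 − 67,000 × 1,050,000 = 406,690,000,000, so EBIT = 406,690,000,000 ÷ 290,000 = 1,402,379.31.

R$1,402,379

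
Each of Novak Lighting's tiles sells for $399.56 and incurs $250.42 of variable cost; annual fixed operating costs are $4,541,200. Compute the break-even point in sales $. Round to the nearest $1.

$12,166,299

Contribution margin per unit = $399.56 − $250.42 = $149.14, a CM ratio of $149.14 ÷ $399.56 = 0.3733.
Break-even revenue = fixed costs × price ÷ CM = $4,541,200 × $399.56 ÷ $149.14 = $12,166,299.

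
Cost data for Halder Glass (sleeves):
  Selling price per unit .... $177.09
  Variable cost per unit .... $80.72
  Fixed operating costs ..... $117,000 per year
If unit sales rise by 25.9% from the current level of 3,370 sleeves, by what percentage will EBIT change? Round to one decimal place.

+40.5%

Contribution at this volume is 3,370 × $96.37 = $324,766.90.
EBIT = $324,766.90 − $117,000 = $207,766.90.
Degree of operating leverage = $324,766.90 / $207,766.90 = 1.5631.
Operating income changes by 1.5631 × +25.9% = +40.5%.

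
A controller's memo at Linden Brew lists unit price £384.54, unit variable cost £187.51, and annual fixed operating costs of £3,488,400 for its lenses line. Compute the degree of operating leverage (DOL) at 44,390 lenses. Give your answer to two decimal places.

Total contribution margin = 44,390 × £197.03 = £8,746,161.70.
Operating income = contribution − fixed costs = £8,746,161.70 − £3,488,400 = £5,257,761.70.
So DOL = total CM / EBIT = £8,746,161.70 / £5,257,761.70 = 1.6635.

1.66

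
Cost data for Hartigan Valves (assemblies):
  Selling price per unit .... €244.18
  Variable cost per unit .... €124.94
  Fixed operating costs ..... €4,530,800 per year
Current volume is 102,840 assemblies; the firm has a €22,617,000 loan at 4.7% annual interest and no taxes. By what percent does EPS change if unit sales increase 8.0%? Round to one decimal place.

+14.7%

At 102,840 units, contribution = 102,840 × €119.24 = €12,262,641.60.
Operating income = contribution − fixed costs = €12,262,641.60 − €4,530,800 = €7,731,841.60.
Interest = €1,062,999.00, so EBIT − I = €6,668,842.60.
DCL = total CM / (EBIT − I) = €12,262,641.60 / €6,668,842.60 = 1.8388.
%ΔEPS = DCL × %ΔSales = 1.8388 × +8.0% = +14.7%.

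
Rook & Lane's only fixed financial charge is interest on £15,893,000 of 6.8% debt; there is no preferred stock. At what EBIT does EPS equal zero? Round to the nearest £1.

£1,080,724

Annual interest = 6.8% × £15,893,000 = £1,080,724.00.
With no preferred dividends, EPS = 0 when EBIT exactly covers interest, so the financial break-even EBIT is £1,080,724.00.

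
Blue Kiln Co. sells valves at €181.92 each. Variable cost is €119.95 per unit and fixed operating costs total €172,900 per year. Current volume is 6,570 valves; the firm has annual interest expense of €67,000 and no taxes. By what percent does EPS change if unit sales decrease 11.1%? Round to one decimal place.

-27.0%

Total contribution margin = 6,570 × €61.97 = €407,142.90.
EBIT = €407,142.90 − €172,900 = €234,242.90.
After interest of €67,000.00, pre-tax earnings = €167,242.90.
Degree of combined leverage = contribution ÷ (EBIT − I) = €407,142.90 ÷ €167,242.90 = 2.4344.
EPS therefore changes by 2.4344 × (-11.1%) = -27.0%.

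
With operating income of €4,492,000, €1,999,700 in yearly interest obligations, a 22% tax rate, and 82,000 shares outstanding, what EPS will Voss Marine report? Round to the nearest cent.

€23.71

Pre-tax income = €4,492,000 − €1,999,700.00 = €2,492,300.00.
Net income = €2,492,300.00 × (1 − 0.22) = €1,943,994.00.
Per share: €1,943,994.00 / 82,000 shares = €23.71.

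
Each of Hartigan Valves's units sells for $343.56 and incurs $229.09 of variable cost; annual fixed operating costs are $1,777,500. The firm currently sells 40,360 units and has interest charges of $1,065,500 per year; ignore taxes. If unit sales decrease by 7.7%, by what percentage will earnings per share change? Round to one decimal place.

Total contribution margin = 40,360 × $114.47 = $4,620,009.20.
Subtracting fixed costs: EBIT = $4,620,009.20 − $1,777,500 = $2,842,509.20.
After interest of $1,065,500.00, pre-tax earnings = $1,777,009.20.
Degree of combined leverage = contribution ÷ (EBIT − I) = $4,620,009.20 ÷ $1,777,009.20 = 2.5999.
%ΔEPS = DCL × %ΔSales = 2.5999 × -7.7% = -20.0%.

-20.0%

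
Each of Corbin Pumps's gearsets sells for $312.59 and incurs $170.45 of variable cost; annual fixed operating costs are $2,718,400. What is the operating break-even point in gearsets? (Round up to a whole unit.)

19,125 gearsets

Unit CM = price − variable cost = $312.59 − $170.45 = $142.14.
Break-even Q = $2,718,400 / $142.14 = 19,124.81 → 19,125 gearsets.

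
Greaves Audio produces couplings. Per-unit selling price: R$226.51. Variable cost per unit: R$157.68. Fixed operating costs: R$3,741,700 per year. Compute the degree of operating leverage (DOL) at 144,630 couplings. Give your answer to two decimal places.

Contribution at this volume is 144,630 × R$68.83 = R$9,954,882.90.
Subtracting fixed costs: EBIT = R$9,954,882.90 − R$3,741,700 = R$6,213,182.90.
Degree of operating leverage = R$9,954,882.90 / R$6,213,182.90 = 1.6022.

1.60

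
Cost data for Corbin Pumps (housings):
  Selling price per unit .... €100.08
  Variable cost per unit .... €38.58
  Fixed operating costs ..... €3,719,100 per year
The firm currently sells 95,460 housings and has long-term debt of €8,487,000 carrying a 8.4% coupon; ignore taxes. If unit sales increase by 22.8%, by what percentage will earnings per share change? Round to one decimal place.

+93.0%

Contribution at this volume is 95,460 × €61.50 = €5,870,790.00.
Operating income = contribution − fixed costs = €5,870,790.00 − €3,719,100 = €2,151,690.00.
Interest = €712,908.00, so EBIT − I = €1,438,782.00.
Degree of combined leverage = contribution ÷ (EBIT − I) = €5,870,790.00 ÷ €1,438,782.00 = 4.0804.
%ΔEPS = DCL × %ΔSales = 4.0804 × +22.8% = +93.0%.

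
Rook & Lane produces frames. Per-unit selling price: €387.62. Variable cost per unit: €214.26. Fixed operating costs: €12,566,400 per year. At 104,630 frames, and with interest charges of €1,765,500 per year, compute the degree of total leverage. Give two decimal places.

4.76

At 104,630 units, contribution = 104,630 × €173.36 = €18,138,656.80.
Subtracting fixed costs: EBIT = €18,138,656.80 − €12,566,400 = €5,572,256.80. Interest = €1,765,500.00, so EBIT − I = €3,806,756.80.
DCL = contribution ÷ (EBIT − I) = €18,138,656.80 ÷ €3,806,756.80 = 4.7649.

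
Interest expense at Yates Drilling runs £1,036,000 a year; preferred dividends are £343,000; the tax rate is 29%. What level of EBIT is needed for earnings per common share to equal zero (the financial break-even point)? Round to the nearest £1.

Grossing the preferred dividend up to pre-tax terms: £343,000 / (1 − 0.29) = £483,098.59.
Financial break-even EBIT = interest + D_p ÷ (1 − t) = £1,036,000 + £483,098.59 = £1,519,098.59.

£1,519,099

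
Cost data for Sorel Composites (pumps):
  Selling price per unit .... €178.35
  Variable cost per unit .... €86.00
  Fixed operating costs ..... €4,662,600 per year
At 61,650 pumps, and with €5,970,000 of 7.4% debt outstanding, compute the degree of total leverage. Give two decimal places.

Total contribution margin = 61,650 × €92.35 = €5,693,377.50.
EBIT = €5,693,377.50 − €4,662,600 = €1,030,777.50. Interest = €441,780.00, so EBIT − I = €588,997.50.
DCL = contribution ÷ (EBIT − I) = €5,693,377.50 ÷ €588,997.50 = 9.6662.

9.67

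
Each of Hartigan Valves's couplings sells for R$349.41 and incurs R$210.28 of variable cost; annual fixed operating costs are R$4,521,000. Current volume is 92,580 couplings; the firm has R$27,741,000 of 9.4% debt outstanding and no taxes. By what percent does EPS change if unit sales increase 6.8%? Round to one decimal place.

+15.2%

Contribution at this volume is 92,580 × R$139.13 = R$12,880,655.40.
Operating income = contribution − fixed costs = R$12,880,655.40 − R$4,521,000 = R$8,359,655.40.
After interest of R$2,607,654.00, pre-tax earnings = R$5,752,001.40.
Degree of combined leverage = contribution ÷ (EBIT − I) = R$12,880,655.40 ÷ R$5,752,001.40 = 2.2393.
EPS therefore changes by 2.2393 × (+6.8%) = +15.2%.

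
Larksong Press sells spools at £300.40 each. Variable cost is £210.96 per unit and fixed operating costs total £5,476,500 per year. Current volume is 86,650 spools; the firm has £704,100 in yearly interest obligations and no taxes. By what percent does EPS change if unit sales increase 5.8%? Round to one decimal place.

+28.6%

At 86,650 units, contribution = 86,650 × £89.44 = £7,749,976.00.
EBIT = £7,749,976.00 − £5,476,500 = £2,273,476.00.
After interest of £704,100.00, pre-tax earnings = £1,569,376.00.
DCL = total CM / (EBIT − I) = £7,749,976.00 / £1,569,376.00 = 4.9383.
%ΔEPS = DCL × %ΔSales = 4.9383 × +5.8% = +28.6%.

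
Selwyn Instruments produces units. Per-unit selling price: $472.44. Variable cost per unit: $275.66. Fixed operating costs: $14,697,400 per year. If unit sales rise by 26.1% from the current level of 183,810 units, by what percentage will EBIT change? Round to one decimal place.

At 183,810 units, contribution = 183,810 × $196.78 = $36,170,131.80.
EBIT = $36,170,131.80 − $14,697,400 = $21,472,731.80.
DOL = contribution ÷ EBIT = $36,170,131.80 ÷ $21,472,731.80 = 1.6845.
%ΔEBIT = DOL × %ΔSales = 1.6845 × +26.1% = +44.0%.

+44.0%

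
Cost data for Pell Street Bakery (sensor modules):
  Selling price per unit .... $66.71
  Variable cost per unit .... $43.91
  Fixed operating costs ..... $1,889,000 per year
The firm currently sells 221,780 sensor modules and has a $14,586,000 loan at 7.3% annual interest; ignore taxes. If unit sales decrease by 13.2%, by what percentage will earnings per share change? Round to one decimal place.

Total contribution margin = 221,780 × $22.80 = $5,056,584.00.
Operating income = contribution − fixed costs = $5,056,584.00 − $1,889,000 = $3,167,584.00.
Interest = $1,064,778.00, so EBIT − I = $2,102,806.00.
Degree of combined leverage = contribution ÷ (EBIT − I) = $5,056,584.00 ÷ $2,102,806.00 = 2.4047.
EPS therefore changes by 2.4047 × (-13.2%) = -31.7%.

-31.7%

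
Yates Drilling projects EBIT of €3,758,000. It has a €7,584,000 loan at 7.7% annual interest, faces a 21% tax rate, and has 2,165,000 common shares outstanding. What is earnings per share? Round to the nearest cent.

€1.16

Interest = €583,968.00, so EBT = €3,758,000 − €583,968.00 = €3,174,032.00.
After tax at 21%: net income = €3,174,032.00 × 0.79 = €2,507,485.28.
Per share: €2,507,485.28 / 2,165,000 shares = €1.16.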